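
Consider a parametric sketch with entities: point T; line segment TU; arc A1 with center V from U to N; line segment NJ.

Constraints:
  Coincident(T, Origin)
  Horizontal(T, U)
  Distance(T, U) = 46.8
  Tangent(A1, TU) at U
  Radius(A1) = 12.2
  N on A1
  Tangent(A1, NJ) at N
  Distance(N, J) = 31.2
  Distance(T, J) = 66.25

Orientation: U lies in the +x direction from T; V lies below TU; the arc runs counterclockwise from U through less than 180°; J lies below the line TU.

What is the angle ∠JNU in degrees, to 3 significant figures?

123°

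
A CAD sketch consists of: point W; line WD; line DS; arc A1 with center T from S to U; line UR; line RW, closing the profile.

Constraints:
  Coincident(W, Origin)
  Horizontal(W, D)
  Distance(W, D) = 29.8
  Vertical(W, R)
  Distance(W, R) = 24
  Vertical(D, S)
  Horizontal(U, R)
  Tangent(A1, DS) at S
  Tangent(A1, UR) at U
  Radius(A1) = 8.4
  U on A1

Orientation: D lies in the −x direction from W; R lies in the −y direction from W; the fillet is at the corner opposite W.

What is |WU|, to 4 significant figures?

32.16

W is at the origin; W and D share the same y with |WD| = 29.8 and D on the −x side, so D = (-29.80, 0.000). WR is vertical with |WR| = 24.0 and R on the −y side, so R = (0.000, -24.00). The virtual corner opposite W is at (-29.80, -24.00). Tangency of A1 to DS means the radius TS is perpendicular to DS and tangency of A1 to UR means the radius TU is perpendicular to UR, with radius 8.4, so the center T sits 8.4 in from both sides at T = (-21.40, -15.60). That places the tangent points at S = (-29.80, -15.60) on DS and U = (-21.40, -24.00) on UR. Then |WU| = |U − W| = 32.16.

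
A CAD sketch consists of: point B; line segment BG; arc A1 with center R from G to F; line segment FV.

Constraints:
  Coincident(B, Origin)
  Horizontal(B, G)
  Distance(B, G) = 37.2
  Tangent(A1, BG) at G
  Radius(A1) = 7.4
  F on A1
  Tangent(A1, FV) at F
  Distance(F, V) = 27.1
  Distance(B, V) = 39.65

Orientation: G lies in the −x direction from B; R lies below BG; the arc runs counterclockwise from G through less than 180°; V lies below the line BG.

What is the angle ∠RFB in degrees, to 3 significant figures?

27.9°

Checks: |RF| = 7.400 ✓; ∠(RF, FV) = 90.00° ✓; |FV| = 27.10 ✓; |BV| = 39.65 ✓.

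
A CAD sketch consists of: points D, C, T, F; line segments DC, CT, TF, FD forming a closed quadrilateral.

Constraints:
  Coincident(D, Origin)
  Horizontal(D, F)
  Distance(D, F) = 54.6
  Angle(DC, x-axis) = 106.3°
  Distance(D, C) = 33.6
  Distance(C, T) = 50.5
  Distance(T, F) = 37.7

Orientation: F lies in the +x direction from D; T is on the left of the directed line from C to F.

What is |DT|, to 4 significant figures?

54.00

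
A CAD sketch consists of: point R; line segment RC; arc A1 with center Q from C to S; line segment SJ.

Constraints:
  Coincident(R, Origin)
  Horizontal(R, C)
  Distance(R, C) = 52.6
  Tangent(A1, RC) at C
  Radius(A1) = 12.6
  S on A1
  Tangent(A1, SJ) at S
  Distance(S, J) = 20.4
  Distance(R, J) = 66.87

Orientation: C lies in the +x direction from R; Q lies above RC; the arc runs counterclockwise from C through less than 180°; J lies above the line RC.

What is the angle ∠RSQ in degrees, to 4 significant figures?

7.882°

Checks: |QS| = 12.60 ✓; ∠(QS, SJ) = 90.00° ✓; |SJ| = 20.40 ✓; |RJ| = 66.87 ✓.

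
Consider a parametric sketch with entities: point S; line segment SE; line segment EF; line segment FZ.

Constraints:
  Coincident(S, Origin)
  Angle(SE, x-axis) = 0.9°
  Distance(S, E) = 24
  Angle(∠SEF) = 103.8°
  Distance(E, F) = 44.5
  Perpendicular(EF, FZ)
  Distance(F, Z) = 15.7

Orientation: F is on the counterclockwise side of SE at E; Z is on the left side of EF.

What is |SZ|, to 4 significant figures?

50.80

∠SEF = 103.8°, so EF runs at 0.9° + (180° − 103.8°) = 77.10° from the x-axis; with |EF| = 44.5, F = E + 44.5·(cos 77.10°, sin 77.10°) = (33.93, 43.75). The perpendicularity gives FZ at right angles to EF; with |FZ| = 15.7 on the left of EF, Z = F + 15.7·(-0.9748, 0.2233) = (18.63, 47.26). Then |SZ| = |Z − S| = 50.80.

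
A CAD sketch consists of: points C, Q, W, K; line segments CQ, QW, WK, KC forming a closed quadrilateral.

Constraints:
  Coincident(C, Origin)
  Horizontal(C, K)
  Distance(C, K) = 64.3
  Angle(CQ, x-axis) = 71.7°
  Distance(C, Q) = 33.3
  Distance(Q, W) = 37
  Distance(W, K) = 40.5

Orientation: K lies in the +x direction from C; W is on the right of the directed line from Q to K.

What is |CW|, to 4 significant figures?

24.07

C is at the origin; CK is horizontal with |CK| = 64.3 and K in +x, so K = (64.3, 0). CQ runs at 71.7° with |CQ| = 33.3, so Q = (10.46, 31.62). W is determined by |QW| = 37.0 and |WK| = 40.5 together: it lies at the intersection of circle(Q, 37.0) and circle(K, 40.5). With |QK| = 62.44, the foot of the radical line on QK is 29.05 from Q and the perpendicular offset is √(37.0² − 29.05²) = 22.92. Taking the right-of-QK solution: W = (23.90, -2.855).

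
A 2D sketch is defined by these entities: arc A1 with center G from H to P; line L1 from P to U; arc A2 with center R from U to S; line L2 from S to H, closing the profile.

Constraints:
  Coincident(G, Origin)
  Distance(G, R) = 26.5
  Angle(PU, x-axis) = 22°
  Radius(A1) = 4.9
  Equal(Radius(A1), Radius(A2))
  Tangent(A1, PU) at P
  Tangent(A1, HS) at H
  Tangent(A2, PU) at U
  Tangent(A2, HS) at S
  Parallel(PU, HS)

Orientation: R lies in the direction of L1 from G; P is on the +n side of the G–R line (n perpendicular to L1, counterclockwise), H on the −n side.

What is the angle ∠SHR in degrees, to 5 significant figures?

10.476°

The slot axis is L1's direction at 22.0°, so u = (cos 22.0°, sin 22.0°) = (0.92718, 0.37461) and n = (−sin 22.0°, cos 22.0°) = (-0.37461, 0.92718). G is at the origin and R lies 26.5 along u from G, so R = 26.5·u = (24.570, 9.9271). Tangency of A1 to both parallel lines with radius 4.9 puts P and H at G ± 4.9·n: P = (-1.8356, 4.5432), H = (1.8356, -4.5432). Equal radii place U and S the same way about R: U = R + 4.9·n = (22.735, 14.470), S = R − 4.9·n = (26.406, 5.3839). Then cos ∠SHR = HS·HR / (|HS||HR|), giving 10.476°.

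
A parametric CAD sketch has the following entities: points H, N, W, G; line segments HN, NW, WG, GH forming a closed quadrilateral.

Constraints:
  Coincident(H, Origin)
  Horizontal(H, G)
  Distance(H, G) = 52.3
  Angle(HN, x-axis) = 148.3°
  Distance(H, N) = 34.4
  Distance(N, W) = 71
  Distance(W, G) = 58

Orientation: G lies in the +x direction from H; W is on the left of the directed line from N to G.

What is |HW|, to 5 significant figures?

62.904

H is at the origin; HG is horizontal with |HG| = 52.3 and G in +x, so G = (52.3, 0). HN runs at 148.3° with |HN| = 34.4, so N = (-29.268, 18.076). W is determined by |NW| = 71.0 and |WG| = 58.0 together: it lies at the intersection of circle(N, 71.0) and circle(G, 58.0). With |NG| = 83.547, the foot of the radical line on NG is 51.810 from N and the perpendicular offset is √(71.0² − 51.810²) = 48.546. Taking the left-of-NG solution: W = (31.818, 54.263).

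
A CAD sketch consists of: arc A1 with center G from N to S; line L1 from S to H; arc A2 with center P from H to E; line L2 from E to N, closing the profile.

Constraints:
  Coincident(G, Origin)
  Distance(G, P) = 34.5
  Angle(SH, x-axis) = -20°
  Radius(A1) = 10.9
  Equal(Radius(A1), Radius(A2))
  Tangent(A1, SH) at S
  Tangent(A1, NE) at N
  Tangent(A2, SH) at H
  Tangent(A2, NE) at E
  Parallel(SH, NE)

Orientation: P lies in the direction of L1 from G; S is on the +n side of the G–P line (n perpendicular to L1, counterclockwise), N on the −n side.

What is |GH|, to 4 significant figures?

36.18

The slot axis is L1's direction at -20.0°, so u = (cos -20.0°, sin -20.0°) = (0.9397, -0.3420) and n = (−sin -20.0°, cos -20.0°) = (0.3420, 0.9397). G is at the origin and P lies 34.5 along u from G, so P = 34.5·u = (32.42, -11.80). Tangency of A1 to both parallel lines with radius 10.9 puts S and N at G ± 10.9·n: S = (3.728, 10.24), N = (-3.728, -10.24). Equal radii place H and E the same way about P: H = P + 10.9·n = (36.15, -1.557), E = P − 10.9·n = (28.69, -22.04). Then |GH| = |H − G| = 36.18.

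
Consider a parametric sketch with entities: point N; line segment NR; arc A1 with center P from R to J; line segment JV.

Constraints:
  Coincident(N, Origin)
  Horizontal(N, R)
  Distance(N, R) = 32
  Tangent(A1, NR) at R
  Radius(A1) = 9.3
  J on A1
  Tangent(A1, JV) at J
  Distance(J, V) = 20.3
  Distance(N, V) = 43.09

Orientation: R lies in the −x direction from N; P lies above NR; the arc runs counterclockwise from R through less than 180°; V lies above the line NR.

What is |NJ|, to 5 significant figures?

26.159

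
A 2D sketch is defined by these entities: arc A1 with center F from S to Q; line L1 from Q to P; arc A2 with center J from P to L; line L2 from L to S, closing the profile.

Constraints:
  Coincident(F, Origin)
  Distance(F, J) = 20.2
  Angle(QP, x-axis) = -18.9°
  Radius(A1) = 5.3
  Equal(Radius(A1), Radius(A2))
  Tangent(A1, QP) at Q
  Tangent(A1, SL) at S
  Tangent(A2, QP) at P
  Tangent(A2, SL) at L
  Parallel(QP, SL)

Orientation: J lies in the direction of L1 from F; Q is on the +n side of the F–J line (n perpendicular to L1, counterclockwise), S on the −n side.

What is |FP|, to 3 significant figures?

20.9

The slot axis is L1's direction at -18.9°, so u = (cos -18.9°, sin -18.9°) = (0.946, -0.324) and n = (−sin -18.9°, cos -18.9°) = (0.324, 0.946). F is at the origin and J lies 20.2 along u from F, so J = 20.2·u = (19.1, -6.54). Tangency of A1 to both parallel lines with radius 5.3 puts Q and S at F ± 5.3·n: Q = (1.72, 5.01), S = (-1.72, -5.01). Equal radii place P and L the same way about J: P = J + 5.3·n = (20.8, -1.53), L = J − 5.3·n = (17.4, -11.6). Then |FP| = |P − F| = 20.9.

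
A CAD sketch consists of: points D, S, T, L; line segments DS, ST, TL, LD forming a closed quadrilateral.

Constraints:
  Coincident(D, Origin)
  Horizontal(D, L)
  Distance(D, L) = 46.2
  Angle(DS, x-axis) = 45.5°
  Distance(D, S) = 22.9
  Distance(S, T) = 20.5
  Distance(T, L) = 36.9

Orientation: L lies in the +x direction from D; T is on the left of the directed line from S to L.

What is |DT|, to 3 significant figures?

43.3

D is at the origin; DL is horizontal with |DL| = 46.2 and L in +x, so L = (46.2, 0). DS runs at 45.5° with |DS| = 22.9, so S = (16.1, 16.3). T is determined by |ST| = 20.5 and |TL| = 36.9 together: it lies at the intersection of circle(S, 20.5) and circle(L, 36.9). With |SL| = 34.3, the foot of the radical line on SL is 3.42 from S and the perpendicular offset is √(20.5² − 3.42²) = 20.2. Taking the left-of-SL solution: T = (28.7, 32.5).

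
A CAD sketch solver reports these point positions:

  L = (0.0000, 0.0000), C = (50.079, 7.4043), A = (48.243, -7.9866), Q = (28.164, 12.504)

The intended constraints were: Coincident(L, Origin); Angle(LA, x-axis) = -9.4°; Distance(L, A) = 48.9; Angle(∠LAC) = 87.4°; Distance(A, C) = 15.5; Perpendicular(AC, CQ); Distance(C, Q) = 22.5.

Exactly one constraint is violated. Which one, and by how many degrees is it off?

Perpendicular(AC, CQ) — off by 6.30°.

L = (0.00, 0.00) ✓; LA at -9.400° ✓; |LA| = 48.90 ✓; ∠LAC = 87.40° ✓; |AC| = 15.50 ✓; ∠(AC, CQ) = 83.70° ✗; |CQ| = 22.50 ✓.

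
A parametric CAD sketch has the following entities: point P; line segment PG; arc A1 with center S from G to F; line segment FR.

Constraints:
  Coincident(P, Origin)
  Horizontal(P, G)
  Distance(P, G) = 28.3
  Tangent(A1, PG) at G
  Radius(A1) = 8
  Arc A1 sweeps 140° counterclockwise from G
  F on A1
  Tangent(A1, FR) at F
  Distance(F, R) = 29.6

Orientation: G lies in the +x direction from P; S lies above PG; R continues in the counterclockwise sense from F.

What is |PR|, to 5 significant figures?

34.859

On A1, G sits at bearing -90° from S; a 140° counterclockwise sweep puts F at bearing 50°, so F = S + 8.0·(cos 50°, sin 50°) = (33.442, 14.128). Tangency of A1 to FR means the radius SF is perpendicular to FR, so FR runs along (−sin 50°, cos 50°); with |FR| = 29.6, R = (10.767, 33.155). Then |PR| = |R − P| = 34.859.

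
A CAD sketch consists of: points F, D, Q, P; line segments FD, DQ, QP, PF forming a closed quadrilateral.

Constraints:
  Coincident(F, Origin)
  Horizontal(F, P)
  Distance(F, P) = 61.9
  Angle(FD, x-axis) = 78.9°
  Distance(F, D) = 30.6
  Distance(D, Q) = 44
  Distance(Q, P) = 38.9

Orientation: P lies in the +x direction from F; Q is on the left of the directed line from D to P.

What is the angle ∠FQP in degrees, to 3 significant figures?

72.1°

Checks: |DQ| = 44.00 ✓; |QP| = 38.90 ✓.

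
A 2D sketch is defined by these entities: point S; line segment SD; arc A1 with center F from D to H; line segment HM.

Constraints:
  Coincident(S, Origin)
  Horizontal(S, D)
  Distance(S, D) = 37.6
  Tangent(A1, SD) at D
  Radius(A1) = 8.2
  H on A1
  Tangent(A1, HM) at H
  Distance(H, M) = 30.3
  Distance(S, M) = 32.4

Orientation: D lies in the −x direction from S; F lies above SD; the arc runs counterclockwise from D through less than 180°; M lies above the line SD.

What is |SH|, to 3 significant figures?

31.0

Checks: S.y = 0.00, D.y = 0.00 ✓; |FH| = 8.200 ✓; ∠(FH, HM) = 90.00° ✓; |HM| = 30.30 ✓; |SM| = 32.40 ✓.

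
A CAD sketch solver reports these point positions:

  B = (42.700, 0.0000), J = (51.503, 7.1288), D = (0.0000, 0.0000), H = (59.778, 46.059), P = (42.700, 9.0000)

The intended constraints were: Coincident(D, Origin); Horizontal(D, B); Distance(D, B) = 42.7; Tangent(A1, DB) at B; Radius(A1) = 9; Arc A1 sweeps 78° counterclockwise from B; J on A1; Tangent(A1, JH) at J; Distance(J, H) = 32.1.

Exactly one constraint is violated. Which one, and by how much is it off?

Distance(J, H) = 32.1 — off by 7.70.

D = (0.00, 0.00) ✓; D.y = 0.00, B.y = 0.00 ✓; |DB| = 42.70 ✓; ∠(PB, BD) = 90.00° ✓; |PB| = 9.000 ✓; bearing(P→J) − bearing(P→B) = 78.00° ✓; |PJ| = 9.000 ✓; ∠(PJ, JH) = 90.00° ✓; |JH| = 39.80 ✗.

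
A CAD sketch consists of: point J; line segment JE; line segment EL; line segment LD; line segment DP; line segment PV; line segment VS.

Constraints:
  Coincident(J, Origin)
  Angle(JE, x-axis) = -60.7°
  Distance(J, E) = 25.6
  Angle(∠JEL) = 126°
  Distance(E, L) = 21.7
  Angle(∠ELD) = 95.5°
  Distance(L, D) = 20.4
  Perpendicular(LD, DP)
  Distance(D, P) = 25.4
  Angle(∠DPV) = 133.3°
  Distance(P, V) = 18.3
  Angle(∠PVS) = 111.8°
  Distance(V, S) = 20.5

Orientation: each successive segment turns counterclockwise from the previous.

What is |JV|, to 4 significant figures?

10.03

LD ⟂ DP, so DP runs at 167.8°; with |DP| = 25.4, P = (13.56, 0.4502). ∠DPV = 133.3° gives PV at -145.5° from the x-axis; with |PV| = 18.3, V = (-1.517, -9.915). Then |JV| = |V − J| = 10.03.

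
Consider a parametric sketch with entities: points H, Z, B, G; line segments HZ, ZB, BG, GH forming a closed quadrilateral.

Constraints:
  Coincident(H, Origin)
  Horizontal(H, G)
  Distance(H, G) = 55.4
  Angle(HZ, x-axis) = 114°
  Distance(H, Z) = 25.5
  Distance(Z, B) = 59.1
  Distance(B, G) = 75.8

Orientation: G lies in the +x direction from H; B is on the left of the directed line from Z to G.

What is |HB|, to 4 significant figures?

74.55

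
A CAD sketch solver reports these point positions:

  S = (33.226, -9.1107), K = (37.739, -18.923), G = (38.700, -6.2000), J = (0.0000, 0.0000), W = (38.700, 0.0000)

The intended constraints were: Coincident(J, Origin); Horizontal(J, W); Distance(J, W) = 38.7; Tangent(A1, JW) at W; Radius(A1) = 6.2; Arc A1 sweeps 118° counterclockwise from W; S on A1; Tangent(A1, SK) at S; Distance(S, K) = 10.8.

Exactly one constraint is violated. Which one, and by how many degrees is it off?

Tangent(A1, SK) at S — off by 3.30°.

J = (0.00, 0.00) ✓; J.y = 0.00, W.y = 0.00 ✓; |JW| = 38.70 ✓; ∠(GW, WJ) = 90.00° ✓; |GW| = 6.200 ✓; bearing(G→S) − bearing(G→W) = 118.0° ✓; |GS| = 6.200 ✓; ∠(GS, SK) = 93.30° ✗; |SK| = 10.80 ✓.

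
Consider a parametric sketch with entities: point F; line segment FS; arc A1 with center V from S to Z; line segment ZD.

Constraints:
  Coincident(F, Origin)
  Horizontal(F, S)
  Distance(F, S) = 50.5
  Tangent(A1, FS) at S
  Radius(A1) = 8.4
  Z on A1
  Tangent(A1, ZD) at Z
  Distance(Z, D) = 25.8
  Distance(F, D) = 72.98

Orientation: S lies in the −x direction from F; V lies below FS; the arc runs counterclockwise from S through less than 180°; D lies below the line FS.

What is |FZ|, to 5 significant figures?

58.796

F is at the origin; FS is horizontal with |FS| = 50.5 and S on the −x side, so S = (-50.500, 0.0000). Tangency of A1 to FS means the radius VS is perpendicular to FS, so V = S + (0, -8.4) = (-50.500, -8.4000). Since VZ ⟂ ZD (tangency), |VD| = √(8.4² + 25.8²) = 27.133 regardless of where Z sits on A1. So D lies on both circle(F, 72.98) and circle(V, 27.133); the below-FS intersection is D = (-66.330, -30.436). Z is the foot of the tangent from D: Z = (-58.504, -5.8520).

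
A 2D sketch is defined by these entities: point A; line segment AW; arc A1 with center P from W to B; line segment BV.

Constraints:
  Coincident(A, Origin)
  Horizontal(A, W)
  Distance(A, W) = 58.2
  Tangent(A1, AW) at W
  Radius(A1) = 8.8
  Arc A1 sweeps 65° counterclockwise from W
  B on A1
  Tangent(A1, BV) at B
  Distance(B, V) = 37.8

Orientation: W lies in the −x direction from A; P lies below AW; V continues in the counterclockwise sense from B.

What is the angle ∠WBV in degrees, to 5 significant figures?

147.50°

A is at the origin; AW is horizontal with |AW| = 58.2 and W on the −x side, so W = (-58.200, 0.0000). Since A1 is tangent to AW there, PW ⟂ AW, so P = W + (0, -8.8) = (-58.200, -8.8000). On A1, W sits at bearing 90° from P; a 65° counterclockwise sweep puts B at bearing 155°, so B = P + 8.8·(cos 155°, sin 155°) = (-66.176, -5.0810). A1 meets BV tangentially, so PB is at right angles to BV, so BV runs along (−sin 155°, cos 155°); with |BV| = 37.8, V = (-82.150, -39.339). Then cos ∠WBV = BW·BV / (|BW||BV|), giving 147.50°.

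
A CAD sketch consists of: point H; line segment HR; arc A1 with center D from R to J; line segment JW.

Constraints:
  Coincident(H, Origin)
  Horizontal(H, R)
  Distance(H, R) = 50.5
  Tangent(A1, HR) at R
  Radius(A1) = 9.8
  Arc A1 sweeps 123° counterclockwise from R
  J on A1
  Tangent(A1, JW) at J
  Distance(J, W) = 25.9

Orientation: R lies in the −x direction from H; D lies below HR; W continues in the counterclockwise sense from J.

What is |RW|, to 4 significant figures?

37.33

H is at the origin; H and R share the same y with |HR| = 50.5 and R on the −x side, so R = (-50.50, 0.000). Since A1 is tangent to HR there, DR ⟂ HR, so D = R + (0, -9.8) = (-50.50, -9.800). On A1, R sits at bearing 90° from D; a 123° counterclockwise sweep puts J at bearing 213°, so J = D + 9.8·(cos 213°, sin 213°) = (-58.72, -15.14). Since A1 is tangent to JW there, DJ ⟂ JW, so JW runs along (−sin 213°, cos 213°); with |JW| = 25.9, W = (-44.61, -36.86). Then |RW| = |W − R| = 37.33.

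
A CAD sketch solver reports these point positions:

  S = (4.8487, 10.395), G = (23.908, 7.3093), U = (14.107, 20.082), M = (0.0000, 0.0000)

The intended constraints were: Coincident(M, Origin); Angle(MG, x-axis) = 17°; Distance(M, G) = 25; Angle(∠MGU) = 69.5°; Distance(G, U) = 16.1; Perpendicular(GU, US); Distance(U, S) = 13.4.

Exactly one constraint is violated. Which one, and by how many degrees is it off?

Perpendicular(GU, US) — off by 8.80°.

M = (0.00, 0.00) ✓; MG at 17.00° ✓; |MG| = 25.00 ✓; ∠MGU = 69.50° ✓; |GU| = 16.10 ✓; ∠(GU, US) = 98.80° ✗; |US| = 13.40 ✓.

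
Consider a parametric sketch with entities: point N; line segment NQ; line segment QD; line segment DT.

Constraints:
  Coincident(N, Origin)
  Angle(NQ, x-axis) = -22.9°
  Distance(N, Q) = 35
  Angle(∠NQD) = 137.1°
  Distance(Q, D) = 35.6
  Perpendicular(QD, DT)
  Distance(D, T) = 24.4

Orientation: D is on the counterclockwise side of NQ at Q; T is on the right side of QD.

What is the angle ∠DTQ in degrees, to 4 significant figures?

55.57°

∠NQD = 137.1°, so QD runs at -22.9° + (180° − 137.1°) = 20.00° from the x-axis; with |QD| = 35.6, D = Q + 35.6·(cos 20.00°, sin 20.00°) = (65.69, -1.443). QD is perpendicular to DT; with |DT| = 24.4 on the right of QD, T = D + 24.4·(0.3420, -0.9397) = (74.04, -24.37). Then cos ∠DTQ = TD·TQ / (|TD||TQ|), giving 55.57°.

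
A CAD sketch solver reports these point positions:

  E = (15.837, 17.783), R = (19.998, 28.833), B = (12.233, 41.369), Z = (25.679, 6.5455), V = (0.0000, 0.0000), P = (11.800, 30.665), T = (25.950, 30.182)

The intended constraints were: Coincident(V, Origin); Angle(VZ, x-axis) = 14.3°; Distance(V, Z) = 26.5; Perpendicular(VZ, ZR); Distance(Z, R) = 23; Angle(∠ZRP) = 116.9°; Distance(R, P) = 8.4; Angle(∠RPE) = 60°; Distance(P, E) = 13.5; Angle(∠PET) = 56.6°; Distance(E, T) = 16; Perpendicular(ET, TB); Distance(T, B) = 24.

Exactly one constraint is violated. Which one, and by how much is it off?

Distance(T, B) = 24 — off by 6.30.

V = (0.00, 0.00) ✓; VZ at 14.30° ✓; |VZ| = 26.50 ✓; ∠(VZ, ZR) = 90.00° ✓; |ZR| = 23.00 ✓; ∠ZRP = 116.9° ✓; |RP| = 8.400 ✓; ∠RPE = 60.00° ✓; |PE| = 13.50 ✓; ∠PET = 56.60° ✓; |ET| = 16.00 ✓; ∠(ET, TB) = 90.00° ✓; |TB| = 17.70 ✗.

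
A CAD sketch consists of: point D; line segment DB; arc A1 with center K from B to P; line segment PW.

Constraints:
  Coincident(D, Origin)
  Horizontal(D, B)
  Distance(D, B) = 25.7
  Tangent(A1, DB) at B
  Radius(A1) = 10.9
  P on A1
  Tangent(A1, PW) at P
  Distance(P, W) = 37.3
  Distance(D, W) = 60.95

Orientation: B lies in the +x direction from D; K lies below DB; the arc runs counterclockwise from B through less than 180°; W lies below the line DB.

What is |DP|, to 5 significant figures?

23.873

D is at the origin; D and B share the same y with |DB| = 25.7 and B on the +x side, so B = (25.700, 0.0000). Since A1 is tangent to DB there, KB ⟂ DB, so K = B + (0, -10.9) = (25.700, -10.900). Since KP ⟂ PW (tangency), |KW| = √(10.9² + 37.3²) = 38.860 regardless of where P sits on A1. So W lies on both circle(D, 60.95) and circle(K, 38.860); the below-DB intersection is W = (37.767, -47.839). P is the foot of the tangent from W: P = (16.704, -17.055).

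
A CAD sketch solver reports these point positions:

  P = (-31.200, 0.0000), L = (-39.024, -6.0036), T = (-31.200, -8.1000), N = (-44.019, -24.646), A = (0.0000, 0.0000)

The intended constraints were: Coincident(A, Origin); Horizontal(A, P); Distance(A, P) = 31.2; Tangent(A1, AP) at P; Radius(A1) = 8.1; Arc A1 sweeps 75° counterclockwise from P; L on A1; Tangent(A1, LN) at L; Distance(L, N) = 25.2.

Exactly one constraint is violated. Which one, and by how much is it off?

Distance(L, N) = 25.2 — off by 5.90.

A = (0.00, 0.00) ✓; A.y = 0.00, P.y = 0.00 ✓; |AP| = 31.20 ✓; ∠(TP, PA) = 90.00° ✓; |TP| = 8.100 ✓; bearing(T→L) − bearing(T→P) = 75.00° ✓; |TL| = 8.100 ✓; ∠(TL, LN) = 90.00° ✓; |LN| = 19.30 ✗.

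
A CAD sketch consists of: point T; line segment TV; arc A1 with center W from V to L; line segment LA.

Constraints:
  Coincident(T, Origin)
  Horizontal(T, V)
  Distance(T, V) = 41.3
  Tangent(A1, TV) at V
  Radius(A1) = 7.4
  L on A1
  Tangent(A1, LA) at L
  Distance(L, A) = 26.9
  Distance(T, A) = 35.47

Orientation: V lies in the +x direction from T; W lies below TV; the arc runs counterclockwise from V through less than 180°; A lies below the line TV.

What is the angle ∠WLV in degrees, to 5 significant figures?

58.970°

T is at the origin; T and V share the same y with |TV| = 41.3 and V on the +x side, so V = (41.300, 0.0000). A1 meets TV tangentially, so WV is at right angles to TV, so W = V + (0, -7.4) = (41.300, -7.4000). Since WL ⟂ LA (tangency), |WA| = √(7.4² + 26.9²) = 27.899 regardless of where L sits on A1. So A lies on both circle(T, 35.47) and circle(W, 27.899); the below-TV intersection is A = (22.158, -27.697). L is the foot of the tangent from A: L = (34.763, -3.9327).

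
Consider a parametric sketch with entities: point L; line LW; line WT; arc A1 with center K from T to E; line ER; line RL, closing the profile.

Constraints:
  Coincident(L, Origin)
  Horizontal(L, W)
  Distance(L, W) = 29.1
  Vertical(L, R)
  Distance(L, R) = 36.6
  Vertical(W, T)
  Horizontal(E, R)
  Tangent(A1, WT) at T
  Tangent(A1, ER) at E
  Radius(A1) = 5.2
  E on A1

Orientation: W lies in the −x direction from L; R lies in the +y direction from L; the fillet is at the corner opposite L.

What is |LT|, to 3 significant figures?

42.8

L is at the origin; LW is horizontal with |LW| = 29.1 and W on the −x side, so W = (-29.1, 0.00). LR is vertical with |LR| = 36.6 and R on the +y side, so R = (0.00, 36.6). The virtual corner opposite L is at (-29.1, 36.6). Tangency of A1 to WT means the radius KT is perpendicular to WT and A1 meets ER tangentially, so KE is at right angles to ER, with radius 5.2, so the center K sits 5.2 in from both sides at K = (-23.9, 31.4). That places the tangent points at T = (-29.1, 31.4) on WT and E = (-23.9, 36.6) on ER. Then |LT| = |T − L| = 42.8.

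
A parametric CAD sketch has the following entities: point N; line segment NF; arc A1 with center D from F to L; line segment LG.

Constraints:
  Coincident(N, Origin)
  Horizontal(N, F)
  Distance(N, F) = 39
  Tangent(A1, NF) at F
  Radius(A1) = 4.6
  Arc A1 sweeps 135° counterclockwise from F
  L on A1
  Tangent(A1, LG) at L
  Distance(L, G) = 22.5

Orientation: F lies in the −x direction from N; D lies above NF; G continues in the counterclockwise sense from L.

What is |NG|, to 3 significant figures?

56.9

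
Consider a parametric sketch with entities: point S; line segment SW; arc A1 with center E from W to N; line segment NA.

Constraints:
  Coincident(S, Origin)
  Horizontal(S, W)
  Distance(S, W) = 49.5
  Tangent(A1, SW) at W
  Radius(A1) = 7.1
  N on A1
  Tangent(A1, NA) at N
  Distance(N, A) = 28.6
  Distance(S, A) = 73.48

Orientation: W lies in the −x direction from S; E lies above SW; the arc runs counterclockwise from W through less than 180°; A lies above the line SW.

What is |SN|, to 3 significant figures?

46.6

Checks: ∠(EW, WS) = 90.00° ✓; |EW| = 7.100 ✓; |EN| = 7.100 ✓; ∠(EN, NA) = 90.00° ✓; |NA| = 28.60 ✓; |SA| = 73.48 ✓.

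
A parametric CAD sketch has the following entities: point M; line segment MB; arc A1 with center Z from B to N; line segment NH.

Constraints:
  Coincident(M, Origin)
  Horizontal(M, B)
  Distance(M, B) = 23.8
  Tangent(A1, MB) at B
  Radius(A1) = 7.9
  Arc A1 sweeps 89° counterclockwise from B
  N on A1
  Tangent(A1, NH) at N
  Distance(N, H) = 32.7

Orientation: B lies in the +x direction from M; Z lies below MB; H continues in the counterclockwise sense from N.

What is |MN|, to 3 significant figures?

17.7

A1 meets MB tangentially, so ZB is at right angles to MB, so Z = B + (0, -7.9) = (23.8, -7.90). On A1, B sits at bearing 90° from Z; an 89° counterclockwise sweep puts N at bearing 179°, so N = Z + 7.9·(cos 179°, sin 179°) = (15.9, -7.76). Then |MN| = |N − M| = 17.7.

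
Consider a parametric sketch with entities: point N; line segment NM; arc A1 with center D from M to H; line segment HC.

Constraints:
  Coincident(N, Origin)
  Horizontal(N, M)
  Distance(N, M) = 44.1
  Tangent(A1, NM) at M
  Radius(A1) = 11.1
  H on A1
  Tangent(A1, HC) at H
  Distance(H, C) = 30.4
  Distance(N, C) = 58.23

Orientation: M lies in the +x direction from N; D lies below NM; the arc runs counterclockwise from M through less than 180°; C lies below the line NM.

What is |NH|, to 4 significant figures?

35.77

N is at the origin; NM is horizontal with |NM| = 44.1 and M on the +x side, so M = (44.10, 0.000). A1 meets NM tangentially, so DM is at right angles to NM, so D = M + (0, -11.1) = (44.10, -11.10). Since DH ⟂ HC (tangency), |DC| = √(11.1² + 30.4²) = 32.36 regardless of where H sits on A1. So C lies on both circle(N, 58.23) and circle(D, 32.36); the below-NM intersection is C = (39.17, -43.09). H is the foot of the tangent from C: H = (33.22, -13.27).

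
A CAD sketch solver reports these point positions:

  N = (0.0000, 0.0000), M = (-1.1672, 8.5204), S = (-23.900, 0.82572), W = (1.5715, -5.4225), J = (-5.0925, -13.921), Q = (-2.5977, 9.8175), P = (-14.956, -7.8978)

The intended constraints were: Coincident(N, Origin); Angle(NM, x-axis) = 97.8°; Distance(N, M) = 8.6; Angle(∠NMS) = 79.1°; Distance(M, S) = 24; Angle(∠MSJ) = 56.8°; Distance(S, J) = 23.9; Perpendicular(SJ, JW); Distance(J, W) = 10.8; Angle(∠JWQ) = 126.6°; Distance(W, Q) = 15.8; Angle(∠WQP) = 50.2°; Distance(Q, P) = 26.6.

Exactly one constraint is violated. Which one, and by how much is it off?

Distance(Q, P) = 26.6 — off by 5.00.

N = (0.00, 0.00) ✓; NM at 97.80° ✓; |NM| = 8.600 ✓; ∠NMS = 79.10° ✓; |MS| = 24.00 ✓; ∠MSJ = 56.80° ✓; |SJ| = 23.90 ✓; ∠(SJ, JW) = 90.00° ✓; |JW| = 10.80 ✓; ∠JWQ = 126.6° ✓; |WQ| = 15.80 ✓; ∠WQP = 50.20° ✓; |QP| = 21.60 ✗.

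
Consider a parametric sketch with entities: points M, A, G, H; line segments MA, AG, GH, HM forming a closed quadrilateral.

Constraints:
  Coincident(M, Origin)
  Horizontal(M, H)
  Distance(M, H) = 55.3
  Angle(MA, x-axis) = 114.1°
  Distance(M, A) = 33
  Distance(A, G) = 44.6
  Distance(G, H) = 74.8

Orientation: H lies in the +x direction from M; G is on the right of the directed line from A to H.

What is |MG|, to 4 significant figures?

23.05

M is at the origin; M and H share the same y with |MH| = 55.3 and H in +x, so H = (55.3, 0). MA runs at 114.1° with |MA| = 33.0, so A = (-13.47, 30.12). G is determined by |AG| = 44.6 and |GH| = 74.8 together: it lies at the intersection of circle(A, 44.6) and circle(H, 74.8). With |AH| = 75.08, the foot of the radical line on AH is 13.53 from A and the perpendicular offset is √(44.6² − 13.53²) = 42.50. Taking the right-of-AH solution: G = (-18.13, -14.23).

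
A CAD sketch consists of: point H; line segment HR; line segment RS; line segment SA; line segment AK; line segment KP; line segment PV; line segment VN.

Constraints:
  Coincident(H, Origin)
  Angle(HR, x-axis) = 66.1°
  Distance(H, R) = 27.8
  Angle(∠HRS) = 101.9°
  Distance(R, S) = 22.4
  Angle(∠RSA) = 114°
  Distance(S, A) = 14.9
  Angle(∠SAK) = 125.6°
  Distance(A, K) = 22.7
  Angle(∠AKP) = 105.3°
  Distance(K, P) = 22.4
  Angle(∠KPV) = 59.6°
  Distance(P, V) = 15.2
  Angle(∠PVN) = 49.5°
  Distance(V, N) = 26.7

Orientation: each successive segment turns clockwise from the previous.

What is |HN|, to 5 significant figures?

21.220

∠KPV = 59.6° gives PV at 32.500° from the x-axis; with |PV| = 15.2, V = (13.843, 7.7929). ∠PVN = 49.5° gives VN at -98.000° from the x-axis; with |VN| = 26.7, N = (10.128, -18.647). Then |HN| = |N − H| = 21.220.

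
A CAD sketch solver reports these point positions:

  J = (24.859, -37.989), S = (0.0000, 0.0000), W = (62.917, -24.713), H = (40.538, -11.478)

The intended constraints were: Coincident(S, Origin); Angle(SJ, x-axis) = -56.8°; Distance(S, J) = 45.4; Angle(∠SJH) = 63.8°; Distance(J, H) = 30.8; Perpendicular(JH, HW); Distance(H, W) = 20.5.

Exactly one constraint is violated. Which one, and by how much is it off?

Distance(H, W) = 20.5 — off by 5.50.

S = (0.00, 0.00) ✓; SJ at -56.80° ✓; |SJ| = 45.40 ✓; ∠SJH = 63.80° ✓; |JH| = 30.80 ✓; ∠(JH, HW) = 90.00° ✓; |HW| = 26.00 ✗.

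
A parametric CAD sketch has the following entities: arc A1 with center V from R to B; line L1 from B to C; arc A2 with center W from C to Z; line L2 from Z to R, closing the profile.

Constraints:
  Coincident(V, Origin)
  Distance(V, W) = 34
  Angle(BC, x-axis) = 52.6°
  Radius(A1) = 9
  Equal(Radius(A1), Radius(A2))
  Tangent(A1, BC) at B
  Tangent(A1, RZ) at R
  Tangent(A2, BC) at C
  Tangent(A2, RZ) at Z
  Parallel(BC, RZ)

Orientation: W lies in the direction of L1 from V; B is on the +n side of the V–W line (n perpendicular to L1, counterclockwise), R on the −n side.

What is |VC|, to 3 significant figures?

35.2

The slot axis is L1's direction at 52.6°, so u = (cos 52.6°, sin 52.6°) = (0.607, 0.794) and n = (−sin 52.6°, cos 52.6°) = (-0.794, 0.607). V is at the origin and W lies 34.0 along u from V, so W = 34.0·u = (20.7, 27.0). Tangency of A1 to both parallel lines with radius 9.0 puts B and R at V ± 9.0·n: B = (-7.15, 5.47), R = (7.15, -5.47). Equal radii place C and Z the same way about W: C = W + 9.0·n = (13.5, 32.5), Z = W − 9.0·n = (27.8, 21.5). Then |VC| = |C − V| = 35.2.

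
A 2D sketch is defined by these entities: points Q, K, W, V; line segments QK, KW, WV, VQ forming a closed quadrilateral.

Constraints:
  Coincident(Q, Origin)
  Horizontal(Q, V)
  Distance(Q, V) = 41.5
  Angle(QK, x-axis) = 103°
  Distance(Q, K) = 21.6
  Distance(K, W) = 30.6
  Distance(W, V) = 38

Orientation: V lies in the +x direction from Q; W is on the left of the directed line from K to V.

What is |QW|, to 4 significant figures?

40.57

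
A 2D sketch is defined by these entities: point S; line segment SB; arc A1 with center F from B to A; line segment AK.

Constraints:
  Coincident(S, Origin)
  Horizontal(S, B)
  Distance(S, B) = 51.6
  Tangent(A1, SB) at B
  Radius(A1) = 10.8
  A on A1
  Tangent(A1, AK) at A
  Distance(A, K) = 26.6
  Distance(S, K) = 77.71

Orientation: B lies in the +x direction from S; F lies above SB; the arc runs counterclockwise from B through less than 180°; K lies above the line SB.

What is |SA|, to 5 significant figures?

62.186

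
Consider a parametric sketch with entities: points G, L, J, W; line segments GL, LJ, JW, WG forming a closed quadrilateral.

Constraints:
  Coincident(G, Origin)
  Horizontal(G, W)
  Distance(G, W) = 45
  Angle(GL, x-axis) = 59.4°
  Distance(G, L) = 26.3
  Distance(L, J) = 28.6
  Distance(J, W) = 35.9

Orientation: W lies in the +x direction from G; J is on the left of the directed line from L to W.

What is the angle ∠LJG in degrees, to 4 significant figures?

15.75°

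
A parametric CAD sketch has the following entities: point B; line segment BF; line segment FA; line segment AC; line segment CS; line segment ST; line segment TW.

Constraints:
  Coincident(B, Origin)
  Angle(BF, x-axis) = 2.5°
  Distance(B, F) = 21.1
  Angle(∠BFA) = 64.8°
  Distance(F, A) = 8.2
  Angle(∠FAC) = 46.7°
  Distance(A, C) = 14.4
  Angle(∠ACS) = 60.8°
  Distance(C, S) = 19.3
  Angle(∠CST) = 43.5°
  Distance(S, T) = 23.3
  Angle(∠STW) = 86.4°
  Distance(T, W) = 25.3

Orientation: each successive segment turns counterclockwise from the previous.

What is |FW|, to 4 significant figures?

24.69

∠CST = 43.5° gives ST at 146.7° from the x-axis; with |ST| = 23.3, T = (12.10, 10.78). ∠STW = 86.4° gives TW at -119.7° from the x-axis; with |TW| = 25.3, W = (-0.4344, -11.20). Then |FW| = |W − F| = 24.69.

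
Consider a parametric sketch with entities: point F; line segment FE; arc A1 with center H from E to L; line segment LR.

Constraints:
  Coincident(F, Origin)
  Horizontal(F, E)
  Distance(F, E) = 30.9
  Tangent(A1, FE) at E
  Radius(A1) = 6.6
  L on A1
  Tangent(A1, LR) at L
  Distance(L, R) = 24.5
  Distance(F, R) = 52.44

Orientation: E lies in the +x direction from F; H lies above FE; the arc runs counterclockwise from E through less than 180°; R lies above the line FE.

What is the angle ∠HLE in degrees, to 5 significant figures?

53.283°

F is at the origin; FE is horizontal with |FE| = 30.9 and E on the +x side, so E = (30.900, 0.0000). The tangent condition forces HE to be normal to FE, so H = E + (0, 6.6) = (30.900, 6.6000). Since HL ⟂ LR (tangency), |HR| = √(6.6² + 24.5²) = 25.373 regardless of where L sits on A1. So R lies on both circle(F, 52.44) and circle(H, 25.373); the above-FE intersection is R = (44.211, 28.201). L is the foot of the tangent from R: L = (37.226, 4.7183).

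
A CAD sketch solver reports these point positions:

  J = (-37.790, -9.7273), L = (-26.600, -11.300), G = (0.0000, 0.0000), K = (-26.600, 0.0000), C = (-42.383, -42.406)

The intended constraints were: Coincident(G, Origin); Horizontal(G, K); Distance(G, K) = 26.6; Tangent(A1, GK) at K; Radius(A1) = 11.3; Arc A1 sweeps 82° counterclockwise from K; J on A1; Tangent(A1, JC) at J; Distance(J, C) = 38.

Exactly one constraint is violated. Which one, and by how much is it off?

Distance(J, C) = 38 — off by 5.00.

G = (0.00, 0.00) ✓; G.y = 0.00, K.y = 0.00 ✓; |GK| = 26.60 ✓; ∠(LK, KG) = 90.00° ✓; |LK| = 11.30 ✓; bearing(L→J) − bearing(L→K) = 82.00° ✓; |LJ| = 11.30 ✓; ∠(LJ, JC) = 90.00° ✓; |JC| = 33.00 ✗.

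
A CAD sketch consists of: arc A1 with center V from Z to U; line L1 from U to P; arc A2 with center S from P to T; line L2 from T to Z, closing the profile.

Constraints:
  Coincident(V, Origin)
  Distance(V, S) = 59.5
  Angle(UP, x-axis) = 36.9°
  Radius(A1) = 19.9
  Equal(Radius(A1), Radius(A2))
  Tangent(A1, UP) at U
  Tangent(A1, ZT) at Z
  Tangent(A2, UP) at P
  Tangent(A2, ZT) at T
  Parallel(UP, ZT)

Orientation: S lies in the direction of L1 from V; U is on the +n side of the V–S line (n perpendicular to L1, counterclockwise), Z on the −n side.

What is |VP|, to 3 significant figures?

62.7

The slot axis is L1's direction at 36.9°, so u = (cos 36.9°, sin 36.9°) = (0.800, 0.600) and n = (−sin 36.9°, cos 36.9°) = (-0.600, 0.800). V is at the origin and S lies 59.5 along u from V, so S = 59.5·u = (47.6, 35.7). Tangency of A1 to both parallel lines with radius 19.9 puts U and Z at V ± 19.9·n: U = (-11.9, 15.9), Z = (11.9, -15.9). Equal radii place P and T the same way about S: P = S + 19.9·n = (35.6, 51.6), T = S − 19.9·n = (59.5, 19.8). Then |VP| = |P − V| = 62.7.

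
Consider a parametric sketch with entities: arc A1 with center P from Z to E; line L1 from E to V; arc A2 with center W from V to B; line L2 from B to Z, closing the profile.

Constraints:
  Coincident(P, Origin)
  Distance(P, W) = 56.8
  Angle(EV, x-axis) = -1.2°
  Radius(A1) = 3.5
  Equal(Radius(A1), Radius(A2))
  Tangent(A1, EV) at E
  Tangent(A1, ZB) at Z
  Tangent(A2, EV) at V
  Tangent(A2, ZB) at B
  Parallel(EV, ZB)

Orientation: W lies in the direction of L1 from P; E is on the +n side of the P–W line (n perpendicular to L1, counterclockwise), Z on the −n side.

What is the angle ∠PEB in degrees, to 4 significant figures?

82.97°

Tangency of A1 to both parallel lines with radius 3.5 puts E and Z at P ± 3.5·n: E = (0.07330, 3.499), Z = (-0.07330, -3.499). Equal radii place V and B the same way about W: V = W + 3.5·n = (56.86, 2.310), B = W − 3.5·n = (56.71, -4.689). Then cos ∠PEB = EP·EB / (|EP||EB|), giving 82.97°.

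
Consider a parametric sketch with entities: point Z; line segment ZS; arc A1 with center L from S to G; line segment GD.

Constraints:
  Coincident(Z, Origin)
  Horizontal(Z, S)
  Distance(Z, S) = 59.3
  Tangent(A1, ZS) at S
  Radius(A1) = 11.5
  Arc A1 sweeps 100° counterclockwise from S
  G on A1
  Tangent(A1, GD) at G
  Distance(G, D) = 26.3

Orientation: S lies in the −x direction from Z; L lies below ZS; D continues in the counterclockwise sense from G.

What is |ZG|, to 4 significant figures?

71.90

Z is at the origin; ZS is horizontal with |ZS| = 59.3 and S on the −x side, so S = (-59.30, 0.000). Since A1 is tangent to ZS there, LS ⟂ ZS, so L = S + (0, -11.5) = (-59.30, -11.50). On A1, S sits at bearing 90° from L; a 100° counterclockwise sweep puts G at bearing 190°, so G = L + 11.5·(cos 190°, sin 190°) = (-70.63, -13.50). Then |ZG| = |G − Z| = 71.90.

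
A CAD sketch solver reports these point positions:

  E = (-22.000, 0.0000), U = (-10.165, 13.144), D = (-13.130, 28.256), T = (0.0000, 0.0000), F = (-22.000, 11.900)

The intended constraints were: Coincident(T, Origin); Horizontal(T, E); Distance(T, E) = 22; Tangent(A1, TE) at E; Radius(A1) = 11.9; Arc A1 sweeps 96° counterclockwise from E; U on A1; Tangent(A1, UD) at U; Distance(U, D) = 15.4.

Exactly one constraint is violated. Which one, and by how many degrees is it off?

Tangent(A1, UD) at U — off by 5.10°.

T = (0.00, 0.00) ✓; T.y = 0.00, E.y = 0.00 ✓; |TE| = 22.00 ✓; ∠(FE, ET) = 90.00° ✓; |FE| = 11.90 ✓; bearing(F→U) − bearing(F→E) = 96.00° ✓; |FU| = 11.90 ✓; ∠(FU, UD) = 84.90° ✗; |UD| = 15.40 ✓.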